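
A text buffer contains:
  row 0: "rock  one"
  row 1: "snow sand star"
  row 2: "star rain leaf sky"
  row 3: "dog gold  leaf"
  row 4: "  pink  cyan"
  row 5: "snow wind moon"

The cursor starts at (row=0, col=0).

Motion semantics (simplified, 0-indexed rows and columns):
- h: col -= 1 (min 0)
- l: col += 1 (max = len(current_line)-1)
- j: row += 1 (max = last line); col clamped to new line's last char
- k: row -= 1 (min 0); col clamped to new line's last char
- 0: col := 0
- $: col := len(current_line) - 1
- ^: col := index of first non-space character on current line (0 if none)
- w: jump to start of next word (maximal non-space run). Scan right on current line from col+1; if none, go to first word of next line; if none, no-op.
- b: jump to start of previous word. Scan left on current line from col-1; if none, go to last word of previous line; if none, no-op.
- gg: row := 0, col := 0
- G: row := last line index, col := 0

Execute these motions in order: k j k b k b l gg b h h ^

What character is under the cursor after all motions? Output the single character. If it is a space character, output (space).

After 1 (k): row=0 col=0 char='r'
After 2 (j): row=1 col=0 char='s'
After 3 (k): row=0 col=0 char='r'
After 4 (b): row=0 col=0 char='r'
After 5 (k): row=0 col=0 char='r'
After 6 (b): row=0 col=0 char='r'
After 7 (l): row=0 col=1 char='o'
After 8 (gg): row=0 col=0 char='r'
After 9 (b): row=0 col=0 char='r'
After 10 (h): row=0 col=0 char='r'
After 11 (h): row=0 col=0 char='r'
After 12 (^): row=0 col=0 char='r'

Answer: r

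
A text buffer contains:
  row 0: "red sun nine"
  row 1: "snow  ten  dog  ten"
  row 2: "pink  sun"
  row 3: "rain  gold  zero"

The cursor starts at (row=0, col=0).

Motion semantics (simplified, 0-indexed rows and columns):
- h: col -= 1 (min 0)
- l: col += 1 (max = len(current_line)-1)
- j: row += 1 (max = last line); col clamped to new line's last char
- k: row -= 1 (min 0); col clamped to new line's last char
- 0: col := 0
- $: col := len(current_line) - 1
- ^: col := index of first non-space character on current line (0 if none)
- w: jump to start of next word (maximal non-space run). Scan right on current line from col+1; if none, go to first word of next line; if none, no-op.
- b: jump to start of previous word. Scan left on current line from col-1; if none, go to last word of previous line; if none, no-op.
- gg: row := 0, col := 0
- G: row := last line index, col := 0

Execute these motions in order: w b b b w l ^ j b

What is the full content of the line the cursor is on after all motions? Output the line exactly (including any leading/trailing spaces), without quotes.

After 1 (w): row=0 col=4 char='s'
After 2 (b): row=0 col=0 char='r'
After 3 (b): row=0 col=0 char='r'
After 4 (b): row=0 col=0 char='r'
After 5 (w): row=0 col=4 char='s'
After 6 (l): row=0 col=5 char='u'
After 7 (^): row=0 col=0 char='r'
After 8 (j): row=1 col=0 char='s'
After 9 (b): row=0 col=8 char='n'

Answer: red sun nine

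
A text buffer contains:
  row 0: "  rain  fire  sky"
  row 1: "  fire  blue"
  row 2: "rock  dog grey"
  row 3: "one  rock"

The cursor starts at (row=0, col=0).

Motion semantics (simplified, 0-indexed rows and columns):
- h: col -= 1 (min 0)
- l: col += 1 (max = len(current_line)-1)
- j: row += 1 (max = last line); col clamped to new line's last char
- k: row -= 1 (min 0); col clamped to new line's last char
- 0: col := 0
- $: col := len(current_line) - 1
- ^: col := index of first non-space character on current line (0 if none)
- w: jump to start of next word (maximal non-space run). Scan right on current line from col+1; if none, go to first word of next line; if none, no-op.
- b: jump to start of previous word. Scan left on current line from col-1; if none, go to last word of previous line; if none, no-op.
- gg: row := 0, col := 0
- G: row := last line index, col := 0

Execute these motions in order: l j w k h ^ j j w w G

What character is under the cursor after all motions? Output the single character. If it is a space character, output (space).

Answer: o

Derivation:
After 1 (l): row=0 col=1 char='_'
After 2 (j): row=1 col=1 char='_'
After 3 (w): row=1 col=2 char='f'
After 4 (k): row=0 col=2 char='r'
After 5 (h): row=0 col=1 char='_'
After 6 (^): row=0 col=2 char='r'
After 7 (j): row=1 col=2 char='f'
After 8 (j): row=2 col=2 char='c'
After 9 (w): row=2 col=6 char='d'
After 10 (w): row=2 col=10 char='g'
After 11 (G): row=3 col=0 char='o'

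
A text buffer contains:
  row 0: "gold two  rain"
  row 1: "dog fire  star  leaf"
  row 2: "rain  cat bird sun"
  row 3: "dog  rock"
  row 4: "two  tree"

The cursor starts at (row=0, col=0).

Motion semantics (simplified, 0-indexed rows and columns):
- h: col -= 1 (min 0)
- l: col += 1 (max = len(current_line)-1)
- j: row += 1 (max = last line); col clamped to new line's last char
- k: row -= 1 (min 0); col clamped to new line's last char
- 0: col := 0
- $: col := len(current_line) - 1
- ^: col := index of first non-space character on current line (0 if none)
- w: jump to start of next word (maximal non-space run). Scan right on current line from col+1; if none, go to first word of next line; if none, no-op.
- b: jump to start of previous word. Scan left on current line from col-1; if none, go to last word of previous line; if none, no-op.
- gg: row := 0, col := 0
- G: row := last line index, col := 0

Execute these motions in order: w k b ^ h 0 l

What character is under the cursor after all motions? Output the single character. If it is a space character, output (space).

Answer: o

Derivation:
After 1 (w): row=0 col=5 char='t'
After 2 (k): row=0 col=5 char='t'
After 3 (b): row=0 col=0 char='g'
After 4 (^): row=0 col=0 char='g'
After 5 (h): row=0 col=0 char='g'
After 6 (0): row=0 col=0 char='g'
After 7 (l): row=0 col=1 char='o'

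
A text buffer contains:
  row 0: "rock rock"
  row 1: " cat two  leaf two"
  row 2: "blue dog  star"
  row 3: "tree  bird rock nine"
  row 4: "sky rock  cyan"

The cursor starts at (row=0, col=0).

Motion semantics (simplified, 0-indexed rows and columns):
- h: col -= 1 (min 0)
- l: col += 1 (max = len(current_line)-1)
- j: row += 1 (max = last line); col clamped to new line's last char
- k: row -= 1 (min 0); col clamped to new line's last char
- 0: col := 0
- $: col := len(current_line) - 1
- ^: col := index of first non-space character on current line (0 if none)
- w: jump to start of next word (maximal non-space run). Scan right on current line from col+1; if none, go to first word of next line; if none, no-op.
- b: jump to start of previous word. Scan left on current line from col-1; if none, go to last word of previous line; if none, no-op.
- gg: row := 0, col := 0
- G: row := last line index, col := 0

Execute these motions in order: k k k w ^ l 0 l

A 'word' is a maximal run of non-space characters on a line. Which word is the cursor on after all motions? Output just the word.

Answer: rock

Derivation:
After 1 (k): row=0 col=0 char='r'
After 2 (k): row=0 col=0 char='r'
After 3 (k): row=0 col=0 char='r'
After 4 (w): row=0 col=5 char='r'
After 5 (^): row=0 col=0 char='r'
After 6 (l): row=0 col=1 char='o'
After 7 (0): row=0 col=0 char='r'
After 8 (l): row=0 col=1 char='o'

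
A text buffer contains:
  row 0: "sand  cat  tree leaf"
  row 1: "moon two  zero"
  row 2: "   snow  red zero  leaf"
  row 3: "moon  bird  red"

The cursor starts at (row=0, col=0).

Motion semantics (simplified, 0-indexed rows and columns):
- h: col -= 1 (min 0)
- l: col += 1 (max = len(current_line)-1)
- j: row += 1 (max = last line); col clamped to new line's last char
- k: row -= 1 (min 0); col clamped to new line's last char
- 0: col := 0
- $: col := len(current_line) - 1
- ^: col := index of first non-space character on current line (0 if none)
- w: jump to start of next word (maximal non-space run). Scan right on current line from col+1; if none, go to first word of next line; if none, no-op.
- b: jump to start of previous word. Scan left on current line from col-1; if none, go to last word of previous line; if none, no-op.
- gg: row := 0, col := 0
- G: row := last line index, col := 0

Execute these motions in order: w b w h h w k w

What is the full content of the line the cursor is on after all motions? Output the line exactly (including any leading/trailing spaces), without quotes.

After 1 (w): row=0 col=6 char='c'
After 2 (b): row=0 col=0 char='s'
After 3 (w): row=0 col=6 char='c'
After 4 (h): row=0 col=5 char='_'
After 5 (h): row=0 col=4 char='_'
After 6 (w): row=0 col=6 char='c'
After 7 (k): row=0 col=6 char='c'
After 8 (w): row=0 col=11 char='t'

Answer: sand  cat  tree leaf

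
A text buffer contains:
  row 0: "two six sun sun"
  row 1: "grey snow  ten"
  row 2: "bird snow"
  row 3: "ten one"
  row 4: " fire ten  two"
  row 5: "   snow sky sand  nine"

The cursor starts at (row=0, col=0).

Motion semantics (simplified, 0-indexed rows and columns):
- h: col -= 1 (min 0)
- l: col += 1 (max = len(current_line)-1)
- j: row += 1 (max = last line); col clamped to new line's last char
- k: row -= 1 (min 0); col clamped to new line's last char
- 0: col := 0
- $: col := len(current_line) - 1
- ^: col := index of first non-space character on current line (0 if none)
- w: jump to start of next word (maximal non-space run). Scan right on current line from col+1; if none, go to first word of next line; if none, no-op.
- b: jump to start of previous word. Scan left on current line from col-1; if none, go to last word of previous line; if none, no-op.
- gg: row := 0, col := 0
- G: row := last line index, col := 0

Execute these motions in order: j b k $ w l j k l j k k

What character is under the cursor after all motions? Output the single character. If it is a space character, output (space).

After 1 (j): row=1 col=0 char='g'
After 2 (b): row=0 col=12 char='s'
After 3 (k): row=0 col=12 char='s'
After 4 ($): row=0 col=14 char='n'
After 5 (w): row=1 col=0 char='g'
After 6 (l): row=1 col=1 char='r'
After 7 (j): row=2 col=1 char='i'
After 8 (k): row=1 col=1 char='r'
After 9 (l): row=1 col=2 char='e'
After 10 (j): row=2 col=2 char='r'
After 11 (k): row=1 col=2 char='e'
After 12 (k): row=0 col=2 char='o'

Answer: o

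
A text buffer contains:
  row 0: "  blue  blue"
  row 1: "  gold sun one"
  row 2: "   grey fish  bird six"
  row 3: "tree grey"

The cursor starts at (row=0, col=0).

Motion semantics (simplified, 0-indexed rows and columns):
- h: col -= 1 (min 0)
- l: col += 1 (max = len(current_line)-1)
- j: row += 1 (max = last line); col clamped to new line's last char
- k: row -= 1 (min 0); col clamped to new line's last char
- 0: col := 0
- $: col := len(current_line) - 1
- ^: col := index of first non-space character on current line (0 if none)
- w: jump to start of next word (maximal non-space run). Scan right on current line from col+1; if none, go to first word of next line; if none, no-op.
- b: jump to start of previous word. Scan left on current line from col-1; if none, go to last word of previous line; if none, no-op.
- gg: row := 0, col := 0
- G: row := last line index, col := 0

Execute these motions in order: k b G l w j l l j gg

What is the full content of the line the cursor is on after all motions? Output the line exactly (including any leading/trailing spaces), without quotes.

After 1 (k): row=0 col=0 char='_'
After 2 (b): row=0 col=0 char='_'
After 3 (G): row=3 col=0 char='t'
After 4 (l): row=3 col=1 char='r'
After 5 (w): row=3 col=5 char='g'
After 6 (j): row=3 col=5 char='g'
After 7 (l): row=3 col=6 char='r'
After 8 (l): row=3 col=7 char='e'
After 9 (j): row=3 col=7 char='e'
After 10 (gg): row=0 col=0 char='_'

Answer:   blue  blue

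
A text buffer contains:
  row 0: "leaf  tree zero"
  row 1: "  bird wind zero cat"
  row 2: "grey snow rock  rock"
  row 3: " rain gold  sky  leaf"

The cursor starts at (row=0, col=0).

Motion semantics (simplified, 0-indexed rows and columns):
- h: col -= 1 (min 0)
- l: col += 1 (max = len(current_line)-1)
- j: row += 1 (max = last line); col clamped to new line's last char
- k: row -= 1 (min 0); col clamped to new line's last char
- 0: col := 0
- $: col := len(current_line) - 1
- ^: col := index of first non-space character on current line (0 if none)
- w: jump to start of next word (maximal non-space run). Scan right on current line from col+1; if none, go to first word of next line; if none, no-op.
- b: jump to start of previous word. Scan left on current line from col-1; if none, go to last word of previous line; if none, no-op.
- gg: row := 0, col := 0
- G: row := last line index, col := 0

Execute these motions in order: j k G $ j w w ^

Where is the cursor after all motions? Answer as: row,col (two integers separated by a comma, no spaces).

After 1 (j): row=1 col=0 char='_'
After 2 (k): row=0 col=0 char='l'
After 3 (G): row=3 col=0 char='_'
After 4 ($): row=3 col=20 char='f'
After 5 (j): row=3 col=20 char='f'
After 6 (w): row=3 col=20 char='f'
After 7 (w): row=3 col=20 char='f'
After 8 (^): row=3 col=1 char='r'

Answer: 3,1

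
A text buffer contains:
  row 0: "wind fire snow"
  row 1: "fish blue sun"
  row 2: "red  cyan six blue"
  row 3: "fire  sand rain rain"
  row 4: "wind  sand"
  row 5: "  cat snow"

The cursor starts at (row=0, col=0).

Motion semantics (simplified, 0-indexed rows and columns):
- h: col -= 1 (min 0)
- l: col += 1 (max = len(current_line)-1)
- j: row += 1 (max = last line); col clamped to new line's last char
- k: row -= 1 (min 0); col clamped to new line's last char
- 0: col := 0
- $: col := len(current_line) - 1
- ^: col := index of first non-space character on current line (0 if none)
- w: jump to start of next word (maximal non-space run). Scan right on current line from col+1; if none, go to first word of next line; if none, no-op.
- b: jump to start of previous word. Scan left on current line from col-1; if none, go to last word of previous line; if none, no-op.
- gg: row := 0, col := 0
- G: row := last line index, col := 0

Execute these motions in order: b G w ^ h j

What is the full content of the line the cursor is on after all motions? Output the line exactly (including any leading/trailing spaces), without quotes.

After 1 (b): row=0 col=0 char='w'
After 2 (G): row=5 col=0 char='_'
After 3 (w): row=5 col=2 char='c'
After 4 (^): row=5 col=2 char='c'
After 5 (h): row=5 col=1 char='_'
After 6 (j): row=5 col=1 char='_'

Answer:   cat snow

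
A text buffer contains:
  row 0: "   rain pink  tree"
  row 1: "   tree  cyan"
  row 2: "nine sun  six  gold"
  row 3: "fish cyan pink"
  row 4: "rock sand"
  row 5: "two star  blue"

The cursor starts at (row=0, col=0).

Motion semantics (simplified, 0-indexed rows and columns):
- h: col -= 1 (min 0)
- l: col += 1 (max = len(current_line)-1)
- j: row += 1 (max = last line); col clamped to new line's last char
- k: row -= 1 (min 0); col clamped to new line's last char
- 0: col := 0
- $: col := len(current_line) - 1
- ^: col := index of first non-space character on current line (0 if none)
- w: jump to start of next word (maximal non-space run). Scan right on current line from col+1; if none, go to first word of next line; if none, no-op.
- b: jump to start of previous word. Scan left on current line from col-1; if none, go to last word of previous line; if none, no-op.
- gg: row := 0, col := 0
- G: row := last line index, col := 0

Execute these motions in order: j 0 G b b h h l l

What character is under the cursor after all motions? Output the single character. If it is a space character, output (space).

Answer: c

Derivation:
After 1 (j): row=1 col=0 char='_'
After 2 (0): row=1 col=0 char='_'
After 3 (G): row=5 col=0 char='t'
After 4 (b): row=4 col=5 char='s'
After 5 (b): row=4 col=0 char='r'
After 6 (h): row=4 col=0 char='r'
After 7 (h): row=4 col=0 char='r'
After 8 (l): row=4 col=1 char='o'
After 9 (l): row=4 col=2 char='c'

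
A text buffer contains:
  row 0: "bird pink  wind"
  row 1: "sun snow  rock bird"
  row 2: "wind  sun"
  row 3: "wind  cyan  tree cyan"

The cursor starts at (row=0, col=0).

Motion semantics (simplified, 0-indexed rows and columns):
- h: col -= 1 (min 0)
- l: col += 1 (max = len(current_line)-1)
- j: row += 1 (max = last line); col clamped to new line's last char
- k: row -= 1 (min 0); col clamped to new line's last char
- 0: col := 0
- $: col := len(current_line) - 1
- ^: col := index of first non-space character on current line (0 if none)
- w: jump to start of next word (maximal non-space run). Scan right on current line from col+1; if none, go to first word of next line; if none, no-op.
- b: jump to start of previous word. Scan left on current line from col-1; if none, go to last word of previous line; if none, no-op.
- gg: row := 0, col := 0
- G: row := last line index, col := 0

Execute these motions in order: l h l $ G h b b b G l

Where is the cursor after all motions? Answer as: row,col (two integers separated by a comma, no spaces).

Answer: 3,1

Derivation:
After 1 (l): row=0 col=1 char='i'
After 2 (h): row=0 col=0 char='b'
After 3 (l): row=0 col=1 char='i'
After 4 ($): row=0 col=14 char='d'
After 5 (G): row=3 col=0 char='w'
After 6 (h): row=3 col=0 char='w'
After 7 (b): row=2 col=6 char='s'
After 8 (b): row=2 col=0 char='w'
After 9 (b): row=1 col=15 char='b'
After 10 (G): row=3 col=0 char='w'
After 11 (l): row=3 col=1 char='i'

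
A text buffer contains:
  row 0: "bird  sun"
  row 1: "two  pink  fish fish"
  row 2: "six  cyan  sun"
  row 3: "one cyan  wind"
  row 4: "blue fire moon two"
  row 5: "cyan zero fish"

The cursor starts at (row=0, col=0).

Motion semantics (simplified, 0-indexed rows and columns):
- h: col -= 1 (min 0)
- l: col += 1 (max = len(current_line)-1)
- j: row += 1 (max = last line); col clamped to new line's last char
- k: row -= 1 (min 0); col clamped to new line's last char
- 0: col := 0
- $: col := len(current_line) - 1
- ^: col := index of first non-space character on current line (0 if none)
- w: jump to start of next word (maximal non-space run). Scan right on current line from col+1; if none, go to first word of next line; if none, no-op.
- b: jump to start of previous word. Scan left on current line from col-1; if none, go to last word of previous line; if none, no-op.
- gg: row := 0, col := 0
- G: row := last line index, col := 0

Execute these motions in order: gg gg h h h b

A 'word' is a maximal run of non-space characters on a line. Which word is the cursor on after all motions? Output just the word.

After 1 (gg): row=0 col=0 char='b'
After 2 (gg): row=0 col=0 char='b'
After 3 (h): row=0 col=0 char='b'
After 4 (h): row=0 col=0 char='b'
After 5 (h): row=0 col=0 char='b'
After 6 (b): row=0 col=0 char='b'

Answer: bird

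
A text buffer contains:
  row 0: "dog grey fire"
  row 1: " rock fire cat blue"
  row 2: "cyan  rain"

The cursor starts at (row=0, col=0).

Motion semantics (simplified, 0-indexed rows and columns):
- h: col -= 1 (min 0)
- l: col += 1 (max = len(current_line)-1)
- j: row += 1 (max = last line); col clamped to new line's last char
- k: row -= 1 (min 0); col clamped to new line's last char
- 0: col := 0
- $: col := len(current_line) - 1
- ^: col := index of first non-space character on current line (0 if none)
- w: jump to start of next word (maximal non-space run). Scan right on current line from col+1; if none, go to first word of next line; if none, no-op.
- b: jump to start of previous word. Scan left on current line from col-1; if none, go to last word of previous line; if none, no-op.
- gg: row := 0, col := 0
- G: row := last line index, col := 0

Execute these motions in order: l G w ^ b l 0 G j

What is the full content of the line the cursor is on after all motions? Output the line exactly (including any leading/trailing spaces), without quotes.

Answer: cyan  rain

Derivation:
After 1 (l): row=0 col=1 char='o'
After 2 (G): row=2 col=0 char='c'
After 3 (w): row=2 col=6 char='r'
After 4 (^): row=2 col=0 char='c'
After 5 (b): row=1 col=15 char='b'
After 6 (l): row=1 col=16 char='l'
After 7 (0): row=1 col=0 char='_'
After 8 (G): row=2 col=0 char='c'
After 9 (j): row=2 col=0 char='c'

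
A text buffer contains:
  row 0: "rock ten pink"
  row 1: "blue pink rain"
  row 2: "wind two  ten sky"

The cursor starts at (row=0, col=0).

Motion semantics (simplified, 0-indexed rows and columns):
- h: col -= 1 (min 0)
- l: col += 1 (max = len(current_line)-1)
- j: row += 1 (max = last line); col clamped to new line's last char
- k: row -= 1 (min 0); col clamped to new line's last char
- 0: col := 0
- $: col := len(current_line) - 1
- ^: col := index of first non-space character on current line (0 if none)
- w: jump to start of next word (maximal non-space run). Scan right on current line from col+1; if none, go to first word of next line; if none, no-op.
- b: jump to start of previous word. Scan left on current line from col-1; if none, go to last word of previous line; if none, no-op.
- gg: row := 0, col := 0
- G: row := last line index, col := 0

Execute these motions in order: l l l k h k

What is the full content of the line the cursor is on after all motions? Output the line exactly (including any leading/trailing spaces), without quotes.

Answer: rock ten pink

Derivation:
After 1 (l): row=0 col=1 char='o'
After 2 (l): row=0 col=2 char='c'
After 3 (l): row=0 col=3 char='k'
After 4 (k): row=0 col=3 char='k'
After 5 (h): row=0 col=2 char='c'
After 6 (k): row=0 col=2 char='c'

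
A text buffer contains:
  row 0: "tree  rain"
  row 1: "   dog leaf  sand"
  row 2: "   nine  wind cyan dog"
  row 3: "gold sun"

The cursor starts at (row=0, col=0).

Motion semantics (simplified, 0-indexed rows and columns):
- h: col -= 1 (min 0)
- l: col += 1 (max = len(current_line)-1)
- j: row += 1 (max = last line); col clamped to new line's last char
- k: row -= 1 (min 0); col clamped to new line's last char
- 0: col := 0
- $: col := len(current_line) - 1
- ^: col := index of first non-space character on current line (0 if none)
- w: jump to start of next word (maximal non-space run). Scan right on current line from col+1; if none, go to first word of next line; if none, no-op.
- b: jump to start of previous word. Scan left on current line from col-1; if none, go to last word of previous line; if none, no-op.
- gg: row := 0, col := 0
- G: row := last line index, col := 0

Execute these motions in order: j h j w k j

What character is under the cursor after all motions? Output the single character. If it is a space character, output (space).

Answer: n

Derivation:
After 1 (j): row=1 col=0 char='_'
After 2 (h): row=1 col=0 char='_'
After 3 (j): row=2 col=0 char='_'
After 4 (w): row=2 col=3 char='n'
After 5 (k): row=1 col=3 char='d'
After 6 (j): row=2 col=3 char='n'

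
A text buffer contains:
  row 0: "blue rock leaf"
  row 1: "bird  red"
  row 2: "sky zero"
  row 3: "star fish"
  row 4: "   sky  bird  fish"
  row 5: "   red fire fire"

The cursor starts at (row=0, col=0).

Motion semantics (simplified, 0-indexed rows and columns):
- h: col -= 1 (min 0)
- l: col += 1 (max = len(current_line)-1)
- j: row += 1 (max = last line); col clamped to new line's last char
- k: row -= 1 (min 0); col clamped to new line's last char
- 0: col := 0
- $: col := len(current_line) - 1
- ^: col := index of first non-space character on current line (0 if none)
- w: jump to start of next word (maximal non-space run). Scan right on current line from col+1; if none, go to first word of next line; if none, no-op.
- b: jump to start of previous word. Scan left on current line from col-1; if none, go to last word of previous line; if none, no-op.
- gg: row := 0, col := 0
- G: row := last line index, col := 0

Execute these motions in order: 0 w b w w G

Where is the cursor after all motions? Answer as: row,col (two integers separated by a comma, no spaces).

After 1 (0): row=0 col=0 char='b'
After 2 (w): row=0 col=5 char='r'
After 3 (b): row=0 col=0 char='b'
After 4 (w): row=0 col=5 char='r'
After 5 (w): row=0 col=10 char='l'
After 6 (G): row=5 col=0 char='_'

Answer: 5,0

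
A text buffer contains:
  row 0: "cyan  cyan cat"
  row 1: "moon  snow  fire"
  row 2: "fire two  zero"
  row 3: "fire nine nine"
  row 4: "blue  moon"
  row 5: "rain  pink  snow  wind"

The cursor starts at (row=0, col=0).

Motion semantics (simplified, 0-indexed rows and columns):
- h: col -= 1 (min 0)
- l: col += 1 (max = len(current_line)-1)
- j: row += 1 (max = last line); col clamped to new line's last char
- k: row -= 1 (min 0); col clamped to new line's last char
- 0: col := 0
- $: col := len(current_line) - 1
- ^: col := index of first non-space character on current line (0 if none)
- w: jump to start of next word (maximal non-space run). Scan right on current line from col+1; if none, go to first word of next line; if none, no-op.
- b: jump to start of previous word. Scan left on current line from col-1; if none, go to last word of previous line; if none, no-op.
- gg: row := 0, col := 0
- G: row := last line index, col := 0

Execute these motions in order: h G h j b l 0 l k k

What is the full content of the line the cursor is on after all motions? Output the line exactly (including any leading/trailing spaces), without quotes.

Answer: fire two  zero

Derivation:
After 1 (h): row=0 col=0 char='c'
After 2 (G): row=5 col=0 char='r'
After 3 (h): row=5 col=0 char='r'
After 4 (j): row=5 col=0 char='r'
After 5 (b): row=4 col=6 char='m'
After 6 (l): row=4 col=7 char='o'
After 7 (0): row=4 col=0 char='b'
After 8 (l): row=4 col=1 char='l'
After 9 (k): row=3 col=1 char='i'
After 10 (k): row=2 col=1 char='i'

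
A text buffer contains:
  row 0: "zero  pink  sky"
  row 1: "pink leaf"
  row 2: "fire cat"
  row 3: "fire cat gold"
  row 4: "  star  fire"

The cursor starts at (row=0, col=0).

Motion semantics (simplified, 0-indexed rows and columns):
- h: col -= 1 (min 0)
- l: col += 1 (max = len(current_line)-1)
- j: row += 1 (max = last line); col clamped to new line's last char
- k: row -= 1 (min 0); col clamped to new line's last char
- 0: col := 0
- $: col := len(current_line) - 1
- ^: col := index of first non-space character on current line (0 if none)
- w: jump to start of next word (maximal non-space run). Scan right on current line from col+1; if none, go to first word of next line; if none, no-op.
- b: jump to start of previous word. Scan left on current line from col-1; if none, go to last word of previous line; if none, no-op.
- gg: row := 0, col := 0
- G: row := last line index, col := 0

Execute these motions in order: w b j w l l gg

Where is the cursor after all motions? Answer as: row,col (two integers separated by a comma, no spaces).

Answer: 0,0

Derivation:
After 1 (w): row=0 col=6 char='p'
After 2 (b): row=0 col=0 char='z'
After 3 (j): row=1 col=0 char='p'
After 4 (w): row=1 col=5 char='l'
After 5 (l): row=1 col=6 char='e'
After 6 (l): row=1 col=7 char='a'
After 7 (gg): row=0 col=0 char='z'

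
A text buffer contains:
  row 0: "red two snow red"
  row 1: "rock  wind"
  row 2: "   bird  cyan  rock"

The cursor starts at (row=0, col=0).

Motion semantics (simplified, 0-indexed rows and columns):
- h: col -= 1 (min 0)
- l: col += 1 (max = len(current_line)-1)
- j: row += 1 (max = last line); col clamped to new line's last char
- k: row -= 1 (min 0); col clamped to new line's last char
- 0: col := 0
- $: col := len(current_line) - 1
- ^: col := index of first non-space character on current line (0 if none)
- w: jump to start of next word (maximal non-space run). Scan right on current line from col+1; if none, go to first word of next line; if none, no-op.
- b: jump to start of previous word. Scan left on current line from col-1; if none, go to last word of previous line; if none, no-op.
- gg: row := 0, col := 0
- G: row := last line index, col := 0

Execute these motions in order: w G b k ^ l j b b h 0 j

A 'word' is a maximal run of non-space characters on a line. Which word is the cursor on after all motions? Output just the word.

Answer: rock

Derivation:
After 1 (w): row=0 col=4 char='t'
After 2 (G): row=2 col=0 char='_'
After 3 (b): row=1 col=6 char='w'
After 4 (k): row=0 col=6 char='o'
After 5 (^): row=0 col=0 char='r'
After 6 (l): row=0 col=1 char='e'
After 7 (j): row=1 col=1 char='o'
After 8 (b): row=1 col=0 char='r'
After 9 (b): row=0 col=13 char='r'
After 10 (h): row=0 col=12 char='_'
After 11 (0): row=0 col=0 char='r'
After 12 (j): row=1 col=0 char='r'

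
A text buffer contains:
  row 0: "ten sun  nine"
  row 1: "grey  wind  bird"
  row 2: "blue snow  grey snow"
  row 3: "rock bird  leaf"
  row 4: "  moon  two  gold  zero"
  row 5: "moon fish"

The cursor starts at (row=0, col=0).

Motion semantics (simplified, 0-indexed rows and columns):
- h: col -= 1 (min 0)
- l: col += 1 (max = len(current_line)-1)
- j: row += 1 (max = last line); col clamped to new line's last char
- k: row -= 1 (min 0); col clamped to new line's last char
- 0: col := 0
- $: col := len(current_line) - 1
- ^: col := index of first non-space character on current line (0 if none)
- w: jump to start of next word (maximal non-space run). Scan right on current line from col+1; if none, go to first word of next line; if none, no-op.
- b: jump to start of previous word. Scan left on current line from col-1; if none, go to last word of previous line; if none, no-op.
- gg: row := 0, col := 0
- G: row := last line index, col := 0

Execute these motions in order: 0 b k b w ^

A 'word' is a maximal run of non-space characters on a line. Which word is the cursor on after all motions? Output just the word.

Answer: ten

Derivation:
After 1 (0): row=0 col=0 char='t'
After 2 (b): row=0 col=0 char='t'
After 3 (k): row=0 col=0 char='t'
After 4 (b): row=0 col=0 char='t'
After 5 (w): row=0 col=4 char='s'
After 6 (^): row=0 col=0 char='t'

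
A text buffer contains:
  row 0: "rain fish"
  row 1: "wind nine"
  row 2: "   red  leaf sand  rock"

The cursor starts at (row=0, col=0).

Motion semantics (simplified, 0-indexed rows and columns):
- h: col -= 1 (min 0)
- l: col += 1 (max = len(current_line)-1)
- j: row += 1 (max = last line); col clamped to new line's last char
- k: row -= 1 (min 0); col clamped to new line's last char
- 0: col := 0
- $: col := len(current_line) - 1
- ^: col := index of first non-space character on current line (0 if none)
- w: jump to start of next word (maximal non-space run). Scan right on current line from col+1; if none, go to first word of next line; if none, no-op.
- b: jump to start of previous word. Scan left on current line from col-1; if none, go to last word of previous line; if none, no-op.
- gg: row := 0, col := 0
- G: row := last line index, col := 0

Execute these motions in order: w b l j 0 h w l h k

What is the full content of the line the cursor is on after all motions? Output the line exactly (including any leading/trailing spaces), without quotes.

Answer: rain fish

Derivation:
After 1 (w): row=0 col=5 char='f'
After 2 (b): row=0 col=0 char='r'
After 3 (l): row=0 col=1 char='a'
After 4 (j): row=1 col=1 char='i'
After 5 (0): row=1 col=0 char='w'
After 6 (h): row=1 col=0 char='w'
After 7 (w): row=1 col=5 char='n'
After 8 (l): row=1 col=6 char='i'
After 9 (h): row=1 col=5 char='n'
After 10 (k): row=0 col=5 char='f'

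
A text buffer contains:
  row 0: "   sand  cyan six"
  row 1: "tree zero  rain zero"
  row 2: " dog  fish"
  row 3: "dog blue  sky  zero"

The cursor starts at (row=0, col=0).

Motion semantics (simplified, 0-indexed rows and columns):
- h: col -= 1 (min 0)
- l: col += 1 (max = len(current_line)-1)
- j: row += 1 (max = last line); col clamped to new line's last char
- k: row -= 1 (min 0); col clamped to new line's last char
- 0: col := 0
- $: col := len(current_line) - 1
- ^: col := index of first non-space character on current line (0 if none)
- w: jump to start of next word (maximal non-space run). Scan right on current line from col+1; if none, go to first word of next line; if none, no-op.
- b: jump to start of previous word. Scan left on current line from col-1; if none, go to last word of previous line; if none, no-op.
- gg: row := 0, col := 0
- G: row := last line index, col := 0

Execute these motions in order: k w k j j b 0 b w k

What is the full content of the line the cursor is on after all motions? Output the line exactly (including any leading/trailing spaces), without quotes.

After 1 (k): row=0 col=0 char='_'
After 2 (w): row=0 col=3 char='s'
After 3 (k): row=0 col=3 char='s'
After 4 (j): row=1 col=3 char='e'
After 5 (j): row=2 col=3 char='g'
After 6 (b): row=2 col=1 char='d'
After 7 (0): row=2 col=0 char='_'
After 8 (b): row=1 col=16 char='z'
After 9 (w): row=2 col=1 char='d'
After 10 (k): row=1 col=1 char='r'

Answer: tree zero  rain zero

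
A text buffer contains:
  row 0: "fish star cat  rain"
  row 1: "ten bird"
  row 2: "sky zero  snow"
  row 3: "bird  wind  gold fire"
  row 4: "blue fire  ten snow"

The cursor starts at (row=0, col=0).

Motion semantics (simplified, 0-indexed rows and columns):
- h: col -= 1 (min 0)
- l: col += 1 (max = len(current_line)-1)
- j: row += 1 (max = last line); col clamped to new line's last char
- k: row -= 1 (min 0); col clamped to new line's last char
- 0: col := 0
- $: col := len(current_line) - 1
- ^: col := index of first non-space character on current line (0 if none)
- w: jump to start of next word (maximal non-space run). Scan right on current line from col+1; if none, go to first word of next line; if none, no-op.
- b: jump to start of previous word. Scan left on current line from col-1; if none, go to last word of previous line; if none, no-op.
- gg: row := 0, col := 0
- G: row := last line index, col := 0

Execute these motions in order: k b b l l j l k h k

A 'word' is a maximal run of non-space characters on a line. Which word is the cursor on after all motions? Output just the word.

Answer: fish

Derivation:
After 1 (k): row=0 col=0 char='f'
After 2 (b): row=0 col=0 char='f'
After 3 (b): row=0 col=0 char='f'
After 4 (l): row=0 col=1 char='i'
After 5 (l): row=0 col=2 char='s'
After 6 (j): row=1 col=2 char='n'
After 7 (l): row=1 col=3 char='_'
After 8 (k): row=0 col=3 char='h'
After 9 (h): row=0 col=2 char='s'
After 10 (k): row=0 col=2 char='s'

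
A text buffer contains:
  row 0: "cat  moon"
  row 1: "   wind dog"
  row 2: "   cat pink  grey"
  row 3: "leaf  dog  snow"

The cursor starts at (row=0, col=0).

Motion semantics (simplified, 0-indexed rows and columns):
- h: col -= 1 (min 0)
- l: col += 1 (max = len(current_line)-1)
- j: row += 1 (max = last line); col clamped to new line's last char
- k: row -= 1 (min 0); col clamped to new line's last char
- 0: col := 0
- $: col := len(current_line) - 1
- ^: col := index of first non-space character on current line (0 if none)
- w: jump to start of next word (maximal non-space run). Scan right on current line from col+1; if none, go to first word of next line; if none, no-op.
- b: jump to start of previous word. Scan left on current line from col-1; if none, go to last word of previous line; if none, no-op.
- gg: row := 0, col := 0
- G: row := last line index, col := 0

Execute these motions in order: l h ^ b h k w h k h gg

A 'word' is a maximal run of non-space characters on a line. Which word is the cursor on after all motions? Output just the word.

Answer: cat

Derivation:
After 1 (l): row=0 col=1 char='a'
After 2 (h): row=0 col=0 char='c'
After 3 (^): row=0 col=0 char='c'
After 4 (b): row=0 col=0 char='c'
After 5 (h): row=0 col=0 char='c'
After 6 (k): row=0 col=0 char='c'
After 7 (w): row=0 col=5 char='m'
After 8 (h): row=0 col=4 char='_'
After 9 (k): row=0 col=4 char='_'
After 10 (h): row=0 col=3 char='_'
After 11 (gg): row=0 col=0 char='c'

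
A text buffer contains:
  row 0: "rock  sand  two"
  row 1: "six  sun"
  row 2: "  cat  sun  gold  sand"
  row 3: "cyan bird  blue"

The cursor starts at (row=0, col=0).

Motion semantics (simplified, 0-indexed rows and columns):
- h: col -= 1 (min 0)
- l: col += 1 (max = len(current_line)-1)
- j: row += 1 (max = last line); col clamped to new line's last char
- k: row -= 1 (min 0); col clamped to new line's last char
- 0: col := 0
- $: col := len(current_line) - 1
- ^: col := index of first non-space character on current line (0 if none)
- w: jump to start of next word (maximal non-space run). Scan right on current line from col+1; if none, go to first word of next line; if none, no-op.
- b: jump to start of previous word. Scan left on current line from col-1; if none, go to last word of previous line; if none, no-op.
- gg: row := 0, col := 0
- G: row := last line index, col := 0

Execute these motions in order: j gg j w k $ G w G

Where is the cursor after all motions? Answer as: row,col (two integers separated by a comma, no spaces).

Answer: 3,0

Derivation:
After 1 (j): row=1 col=0 char='s'
After 2 (gg): row=0 col=0 char='r'
After 3 (j): row=1 col=0 char='s'
After 4 (w): row=1 col=5 char='s'
After 5 (k): row=0 col=5 char='_'
After 6 ($): row=0 col=14 char='o'
After 7 (G): row=3 col=0 char='c'
After 8 (w): row=3 col=5 char='b'
After 9 (G): row=3 col=0 char='c'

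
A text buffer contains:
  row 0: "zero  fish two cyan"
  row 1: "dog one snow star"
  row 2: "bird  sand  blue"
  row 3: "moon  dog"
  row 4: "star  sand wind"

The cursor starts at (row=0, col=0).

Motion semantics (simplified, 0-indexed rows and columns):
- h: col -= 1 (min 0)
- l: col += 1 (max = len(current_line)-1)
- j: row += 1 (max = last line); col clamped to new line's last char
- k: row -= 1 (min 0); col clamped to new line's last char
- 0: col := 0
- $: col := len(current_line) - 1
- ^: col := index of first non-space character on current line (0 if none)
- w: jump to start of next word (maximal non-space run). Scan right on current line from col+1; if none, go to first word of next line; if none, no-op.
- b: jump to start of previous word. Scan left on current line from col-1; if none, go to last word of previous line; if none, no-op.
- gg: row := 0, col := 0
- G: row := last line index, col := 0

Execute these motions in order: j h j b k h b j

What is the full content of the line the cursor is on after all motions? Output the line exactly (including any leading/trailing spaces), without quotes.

Answer: dog one snow star

Derivation:
After 1 (j): row=1 col=0 char='d'
After 2 (h): row=1 col=0 char='d'
After 3 (j): row=2 col=0 char='b'
After 4 (b): row=1 col=13 char='s'
After 5 (k): row=0 col=13 char='o'
After 6 (h): row=0 col=12 char='w'
After 7 (b): row=0 col=11 char='t'
After 8 (j): row=1 col=11 char='w'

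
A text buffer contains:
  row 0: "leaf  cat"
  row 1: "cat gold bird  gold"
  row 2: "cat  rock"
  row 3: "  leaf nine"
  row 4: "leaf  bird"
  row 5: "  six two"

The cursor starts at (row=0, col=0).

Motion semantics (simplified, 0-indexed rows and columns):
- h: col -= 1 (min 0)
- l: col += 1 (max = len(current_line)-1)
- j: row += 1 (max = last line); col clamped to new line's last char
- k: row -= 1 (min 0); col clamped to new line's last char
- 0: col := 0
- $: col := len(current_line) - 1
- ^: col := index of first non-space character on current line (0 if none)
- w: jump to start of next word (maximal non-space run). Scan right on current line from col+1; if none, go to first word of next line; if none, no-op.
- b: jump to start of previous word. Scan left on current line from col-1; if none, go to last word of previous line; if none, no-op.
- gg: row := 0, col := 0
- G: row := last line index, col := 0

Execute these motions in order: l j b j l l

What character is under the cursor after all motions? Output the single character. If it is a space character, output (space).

After 1 (l): row=0 col=1 char='e'
After 2 (j): row=1 col=1 char='a'
After 3 (b): row=1 col=0 char='c'
After 4 (j): row=2 col=0 char='c'
After 5 (l): row=2 col=1 char='a'
After 6 (l): row=2 col=2 char='t'

Answer: t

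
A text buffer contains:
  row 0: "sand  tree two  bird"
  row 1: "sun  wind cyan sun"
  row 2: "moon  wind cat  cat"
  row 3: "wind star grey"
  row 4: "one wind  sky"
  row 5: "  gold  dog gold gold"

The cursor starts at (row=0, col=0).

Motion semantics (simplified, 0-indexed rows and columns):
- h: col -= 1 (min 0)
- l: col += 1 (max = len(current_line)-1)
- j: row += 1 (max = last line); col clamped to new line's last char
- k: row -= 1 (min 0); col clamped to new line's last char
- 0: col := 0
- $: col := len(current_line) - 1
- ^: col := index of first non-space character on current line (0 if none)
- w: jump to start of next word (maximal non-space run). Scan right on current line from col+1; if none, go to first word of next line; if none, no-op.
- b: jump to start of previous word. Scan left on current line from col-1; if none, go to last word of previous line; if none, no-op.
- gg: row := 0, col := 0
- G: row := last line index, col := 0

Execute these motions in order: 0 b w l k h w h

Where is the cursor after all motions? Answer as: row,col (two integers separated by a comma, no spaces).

Answer: 0,10

Derivation:
After 1 (0): row=0 col=0 char='s'
After 2 (b): row=0 col=0 char='s'
After 3 (w): row=0 col=6 char='t'
After 4 (l): row=0 col=7 char='r'
After 5 (k): row=0 col=7 char='r'
After 6 (h): row=0 col=6 char='t'
After 7 (w): row=0 col=11 char='t'
After 8 (h): row=0 col=10 char='_'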